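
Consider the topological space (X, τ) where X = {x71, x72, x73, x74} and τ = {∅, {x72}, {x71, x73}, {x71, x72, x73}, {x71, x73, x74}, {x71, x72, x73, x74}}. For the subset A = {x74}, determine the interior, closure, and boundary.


int(A) = ∅, cl(A) = {x74}, ∂A = {x74}.

Closed sets in (X, τ) are complements of opens:
  closed(X, τ) = {∅, {x72}, {x74}, {x72, x74}, {x71, x73, x74}, {x71, x72, x73, x74}}.
int(A) = ⋃ {U ∈ τ : U ⊆ A}. Opens contained in A: ∅.
Taking the union of these: int(A) = ∅.
cl(A) = ⋂ {C closed : A ⊆ C}. Closed sets containing A: {x74}, {x72, x74}, {x71, x73, x74}, {x71, x72, x73, x74}.
Intersecting these: cl(A) = {x74}.
∂A = cl(A) ∖ int(A) = {x74} ∖ ∅ = {x74}.


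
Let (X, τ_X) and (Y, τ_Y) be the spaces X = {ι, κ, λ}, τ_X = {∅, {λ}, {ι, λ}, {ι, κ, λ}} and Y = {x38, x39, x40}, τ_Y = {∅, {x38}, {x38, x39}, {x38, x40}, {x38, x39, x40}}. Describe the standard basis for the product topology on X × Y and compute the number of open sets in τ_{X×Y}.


Basis B = {∅ × ∅, {λ} × {x38}, {ι, λ} × {x38}, {λ} × {x38, x39}, {λ} × {x38, x40}, {ι, κ, λ} × {x38}, {λ} × {x38, x39, x40}, {ι, λ} × {x38, x39}, {ι, λ} × {x38, x40}, {ι, λ} × {x38, x39, x40}, {ι, κ, λ} × {x38, x39}, {ι, κ, λ} × {x38, x40}, {ι, κ, λ} × {x38, x39, x40}}; |τ_{X×Y}| = 30.

Enumerate products U × V with U ∈ τ_X, V ∈ τ_Y (deduplicated):
  ∅ × ∅ = {} (∅)
  {λ} × {x38} = {(λ,x38)}
  {ι, λ} × {x38} = {(ι,x38), (λ,x38)}
  {λ} × {x38, x39} = {(λ,x38), (λ,x39)}
  {λ} × {x38, x40} = {(λ,x38), (λ,x40)}
  {ι, κ, λ} × {x38} = {(ι,x38), (κ,x38), (λ,x38)}
  {λ} × {x38, x39, x40} = {(λ,x38), (λ,x39), (λ,x40)}
  {ι, λ} × {x38, x39} = {(ι,x38), (ι,x39), (λ,x38), (λ,x39)}
  {ι, λ} × {x38, x40} = {(ι,x38), (ι,x40), (λ,x38), (λ,x40)}
  {ι, λ} × {x38, x39, x40} = {(ι,x38), (ι,x39), (ι,x40), (λ,x38), (λ,x39), (λ,x40)}
  {ι, κ, λ} × {x38, x39} = {(ι,x38), (ι,x39), (κ,x38), (κ,x39), (λ,x38), (λ,x39)}
  {ι, κ, λ} × {x38, x40} = {(ι,x38), (ι,x40), (κ,x38), (κ,x40), (λ,x38), (λ,x40)}
  {ι, κ, λ} × {x38, x39, x40} = {(ι,x38), (ι,x39), (ι,x40), (κ,x38), (κ,x39), (κ,x40), (λ,x38), (λ,x39), (λ,x40)}
These 13 distinct sets form the basis B.
Close under arbitrary unions to get τ_{X×Y}; counting gives |τ_{X×Y}| = 30.


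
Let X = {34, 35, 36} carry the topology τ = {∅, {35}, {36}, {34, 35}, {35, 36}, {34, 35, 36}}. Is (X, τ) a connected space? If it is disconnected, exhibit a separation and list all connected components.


(X, τ) is disconnected; components = [{36}, {34, 35}].

Find clopen sets (U ∈ τ with X ∖ U ∈ τ):
  U = ∅, X ∖ U = {34, 35, 36} — both open, so U is clopen.
  U = {36}, X ∖ U = {34, 35} — both open, so U is clopen.
  U = {34, 35}, X ∖ U = {36} — both open, so U is clopen.
  U = {34, 35, 36}, X ∖ U = ∅ — both open, so U is clopen.
Nontrivial clopen(s) exist: e.g. {36}. So (X, τ) is disconnected.
Compute connected components by grouping points that agree on all clopens:
  component: {36}
  component: {34, 35}


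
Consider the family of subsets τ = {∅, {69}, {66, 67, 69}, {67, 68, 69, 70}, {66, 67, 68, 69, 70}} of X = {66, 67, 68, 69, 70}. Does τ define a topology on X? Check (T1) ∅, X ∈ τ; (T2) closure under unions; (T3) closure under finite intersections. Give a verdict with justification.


τ is NOT a topology on X.

Axiom (T1): ∅ ∈ τ? Yes; X ∈ τ? Yes.
Axiom (T2/T3): check pairwise unions and intersections of members of τ.
Counterexample for (T3): {66, 67, 69} ∩ {67, 68, 69, 70} = {67, 69} ∉ τ. Therefore τ is NOT a topology.


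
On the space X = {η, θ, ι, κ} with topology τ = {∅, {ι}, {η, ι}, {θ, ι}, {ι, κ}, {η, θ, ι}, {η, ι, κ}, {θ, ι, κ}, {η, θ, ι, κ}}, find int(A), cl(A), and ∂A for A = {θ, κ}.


int(A) = ∅, cl(A) = {θ, κ}, ∂A = {θ, κ}.

Closed sets in (X, τ) are complements of opens:
  closed(X, τ) = {∅, {η}, {θ}, {κ}, {η, θ}, {η, κ}, {θ, κ}, {η, θ, κ}, {η, θ, ι, κ}}.
int(A) = ⋃ {U ∈ τ : U ⊆ A}. Opens contained in A: ∅.
Taking the union of these: int(A) = ∅.
cl(A) = ⋂ {C closed : A ⊆ C}. Closed sets containing A: {θ, κ}, {η, θ, κ}, {η, θ, ι, κ}.
Intersecting these: cl(A) = {θ, κ}.
∂A = cl(A) ∖ int(A) = {θ, κ} ∖ ∅ = {θ, κ}.


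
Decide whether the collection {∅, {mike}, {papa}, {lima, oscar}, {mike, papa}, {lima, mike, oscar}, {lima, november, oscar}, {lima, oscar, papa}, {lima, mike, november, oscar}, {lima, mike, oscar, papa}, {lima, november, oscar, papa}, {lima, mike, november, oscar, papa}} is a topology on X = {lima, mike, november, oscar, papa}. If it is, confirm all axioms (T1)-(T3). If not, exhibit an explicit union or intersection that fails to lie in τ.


τ IS a topology on X.

Axiom (T1): ∅ ∈ τ? Yes; X ∈ τ? Yes.
Axiom (T2/T3): check pairwise unions and intersections of members of τ.
All pairwise intersections and unions checked — each lies in τ. Therefore τ satisfies (T1), (T2), (T3): it IS a topology on X.


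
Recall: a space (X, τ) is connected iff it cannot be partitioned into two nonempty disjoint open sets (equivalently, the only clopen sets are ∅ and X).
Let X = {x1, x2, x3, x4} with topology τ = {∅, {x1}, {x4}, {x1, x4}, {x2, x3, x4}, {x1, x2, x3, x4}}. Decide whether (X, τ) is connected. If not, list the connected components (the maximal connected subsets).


(X, τ) is disconnected; components = [{x1}, {x2, x3, x4}].

Find clopen sets (U ∈ τ with X ∖ U ∈ τ):
  U = ∅, X ∖ U = {x1, x2, x3, x4} — both open, so U is clopen.
  U = {x1}, X ∖ U = {x2, x3, x4} — both open, so U is clopen.
  U = {x2, x3, x4}, X ∖ U = {x1} — both open, so U is clopen.
  U = {x1, x2, x3, x4}, X ∖ U = ∅ — both open, so U is clopen.
Nontrivial clopen(s) exist: e.g. {x1}. So (X, τ) is disconnected.
Compute connected components by grouping points that agree on all clopens:
  component: {x1}
  component: {x2, x3, x4}


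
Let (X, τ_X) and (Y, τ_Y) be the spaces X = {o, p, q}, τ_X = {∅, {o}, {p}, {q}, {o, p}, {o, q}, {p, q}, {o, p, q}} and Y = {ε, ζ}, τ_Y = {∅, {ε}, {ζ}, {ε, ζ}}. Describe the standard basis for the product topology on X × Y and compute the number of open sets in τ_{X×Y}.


Basis B = {∅ × ∅, {o} × {ε}, {o} × {ζ}, {p} × {ε}, {p} × {ζ}, {q} × {ε}, {q} × {ζ}, {o} × {ε, ζ}, {o, p} × {ε}, {o, q} × {ε}, {o, p} × {ζ}, {o, q} × {ζ}, {p} × {ε, ζ}, {p, q} × {ε}, {p, q} × {ζ}, {q} × {ε, ζ}, {o, p, q} × {ε}, {o, p, q} × {ζ}, {o, p} × {ε, ζ}, {o, q} × {ε, ζ}, {p, q} × {ε, ζ}, {o, p, q} × {ε, ζ}}; |τ_{X×Y}| = 64.

Enumerate products U × V with U ∈ τ_X, V ∈ τ_Y (deduplicated):
  ∅ × ∅ = {} (∅)
  {o} × {ε} = {(o,ε)}
  {o} × {ζ} = {(o,ζ)}
  {p} × {ε} = {(p,ε)}
  {p} × {ζ} = {(p,ζ)}
  {q} × {ε} = {(q,ε)}
  {q} × {ζ} = {(q,ζ)}
  {o} × {ε, ζ} = {(o,ε), (o,ζ)}
  {o, p} × {ε} = {(o,ε), (p,ε)}
  {o, q} × {ε} = {(o,ε), (q,ε)}
  {o, p} × {ζ} = {(o,ζ), (p,ζ)}
  {o, q} × {ζ} = {(o,ζ), (q,ζ)}
  {p} × {ε, ζ} = {(p,ε), (p,ζ)}
  {p, q} × {ε} = {(p,ε), (q,ε)}
  {p, q} × {ζ} = {(p,ζ), (q,ζ)}
  {q} × {ε, ζ} = {(q,ε), (q,ζ)}
  {o, p, q} × {ε} = {(o,ε), (p,ε), (q,ε)}
  {o, p, q} × {ζ} = {(o,ζ), (p,ζ), (q,ζ)}
  {o, p} × {ε, ζ} = {(o,ε), (o,ζ), (p,ε), (p,ζ)}
  {o, q} × {ε, ζ} = {(o,ε), (o,ζ), (q,ε), (q,ζ)}
  {p, q} × {ε, ζ} = {(p,ε), (p,ζ), (q,ε), (q,ζ)}
  {o, p, q} × {ε, ζ} = {(o,ε), (o,ζ), (p,ε), (p,ζ), (q,ε), (q,ζ)}
These 22 distinct sets form the basis B.
Close under arbitrary unions to get τ_{X×Y}; counting gives |τ_{X×Y}| = 64.


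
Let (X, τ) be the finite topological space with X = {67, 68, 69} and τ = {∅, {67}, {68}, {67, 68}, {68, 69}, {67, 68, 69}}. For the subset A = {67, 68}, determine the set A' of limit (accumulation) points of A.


A' = {69}

For each x ∈ X, list the open sets U ∈ τ with x ∈ U, then check whether U ∩ (A ∖ {x}) ≠ ∅ for every such U.
  x = 67: open {67} ∋ x has {67} ∩ (A ∖ {67}) = ∅, so x is NOT a limit point.
  x = 68: open {68} ∋ x has {68} ∩ (A ∖ {68}) = ∅, so x is NOT a limit point.
  x = 69: opens ∋ x are {68, 69}, {67, 68, 69}; each meets A ∖ {69}, so x IS a limit point.
Collecting: A' = {69}.


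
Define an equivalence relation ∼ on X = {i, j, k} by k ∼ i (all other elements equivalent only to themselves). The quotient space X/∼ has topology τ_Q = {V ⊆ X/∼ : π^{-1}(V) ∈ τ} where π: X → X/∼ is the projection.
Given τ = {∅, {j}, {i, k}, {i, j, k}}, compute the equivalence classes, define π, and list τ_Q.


X/∼ = {[i=k], [j]}; |τ_Q| = 4.

Equivalence classes: [i=k], [j].
Quotient map π: X → X/∼ sends i ↦ [i=k], j ↦ [j], k ↦ [i=k].
For each subset V ⊆ X/∼, compute π^{-1}(V) ⊆ X and check whether π^{-1}(V) ∈ τ. V is open in τ_Q iff π^{-1}(V) ∈ τ.
  V = {}: π^{-1}(V) = ∅ ∈ τ ✓.
  V = {[i=k]}: π^{-1}(V) = {i, k} ∈ τ ✓.
  V = {[j]}: π^{-1}(V) = {j} ∈ τ ✓.
  V = {[i=k], [j]}: π^{-1}(V) = {i, j, k} ∈ τ ✓.
Open sets in the quotient: τ_Q = {{}, {[i=k]}, {[j]}, {[i=k], [j]}} (4 elements).


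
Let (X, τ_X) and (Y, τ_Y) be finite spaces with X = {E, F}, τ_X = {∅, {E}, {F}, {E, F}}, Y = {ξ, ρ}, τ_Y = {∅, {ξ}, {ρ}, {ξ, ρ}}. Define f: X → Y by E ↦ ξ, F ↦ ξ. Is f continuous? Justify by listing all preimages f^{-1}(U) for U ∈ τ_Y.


f IS continuous.

Compute f^{-1}(U) for each U ∈ τ_Y:
  U = ∅: f^{-1}(U) = ∅ ∈ τ_X ✓.
  U = {ξ}: f^{-1}(U) = {E, F} ∈ τ_X ✓.
  U = {ρ}: f^{-1}(U) = ∅ ∈ τ_X ✓.
  U = {ξ, ρ}: f^{-1}(U) = {E, F} ∈ τ_X ✓.
Every preimage lies in τ_X, so f IS continuous.


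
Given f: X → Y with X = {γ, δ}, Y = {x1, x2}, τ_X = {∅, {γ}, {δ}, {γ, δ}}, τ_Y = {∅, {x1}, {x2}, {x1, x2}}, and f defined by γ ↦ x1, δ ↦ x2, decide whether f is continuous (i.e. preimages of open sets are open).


f IS continuous.

Compute f^{-1}(U) for each U ∈ τ_Y:
  U = ∅: f^{-1}(U) = ∅ ∈ τ_X ✓.
  U = {x1}: f^{-1}(U) = {γ} ∈ τ_X ✓.
  U = {x2}: f^{-1}(U) = {δ} ∈ τ_X ✓.
  U = {x1, x2}: f^{-1}(U) = {γ, δ} ∈ τ_X ✓.
Every preimage lies in τ_X, so f IS continuous.


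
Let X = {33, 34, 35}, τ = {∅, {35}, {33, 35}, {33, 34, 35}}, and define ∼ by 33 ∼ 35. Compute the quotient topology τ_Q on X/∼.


X/∼ = {[33=35], [34]}; |τ_Q| = 3.

Equivalence classes: [33=35], [34].
Quotient map π: X → X/∼ sends 33 ↦ [33=35], 34 ↦ [34], 35 ↦ [33=35].
For each subset V ⊆ X/∼, compute π^{-1}(V) ⊆ X and check whether π^{-1}(V) ∈ τ. V is open in τ_Q iff π^{-1}(V) ∈ τ.
  V = {}: π^{-1}(V) = ∅ ∈ τ ✓.
  V = {[33=35]}: π^{-1}(V) = {33, 35} ∈ τ ✓.
  V = {[34]}: π^{-1}(V) = {34} ∉ τ ✗.
  V = {[33=35], [34]}: π^{-1}(V) = {33, 34, 35} ∈ τ ✓.
Open sets in the quotient: τ_Q = {{}, {[33=35]}, {[33=35], [34]}} (3 elements).


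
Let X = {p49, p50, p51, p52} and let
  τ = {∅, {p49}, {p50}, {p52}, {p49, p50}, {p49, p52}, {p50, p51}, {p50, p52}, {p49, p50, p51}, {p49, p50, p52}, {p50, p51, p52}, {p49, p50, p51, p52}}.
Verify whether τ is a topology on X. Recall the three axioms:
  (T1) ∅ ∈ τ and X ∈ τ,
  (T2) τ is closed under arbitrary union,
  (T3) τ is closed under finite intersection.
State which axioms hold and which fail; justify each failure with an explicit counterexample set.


τ IS a topology on X.

Axiom (T1): ∅ ∈ τ? Yes; X ∈ τ? Yes.
Axiom (T2/T3): check pairwise unions and intersections of members of τ.
All pairwise intersections and unions checked — each lies in τ. Therefore τ satisfies (T1), (T2), (T3): it IS a topology on X.


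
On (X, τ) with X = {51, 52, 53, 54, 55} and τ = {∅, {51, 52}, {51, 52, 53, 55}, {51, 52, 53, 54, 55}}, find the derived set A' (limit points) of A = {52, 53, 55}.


A' = {51, 53, 54, 55}

For each x ∈ X, list the open sets U ∈ τ with x ∈ U, then check whether U ∩ (A ∖ {x}) ≠ ∅ for every such U.
  x = 51: opens ∋ x are {51, 52}, {51, 52, 53, 55}, {51, 52, 53, 54, 55}; each meets A ∖ {51}, so x IS a limit point.
  x = 52: open {51, 52} ∋ x has {51, 52} ∩ (A ∖ {52}) = ∅, so x is NOT a limit point.
  x = 53: opens ∋ x are {51, 52, 53, 55}, {51, 52, 53, 54, 55}; each meets A ∖ {53}, so x IS a limit point.
  x = 54: opens ∋ x are {51, 52, 53, 54, 55}; each meets A ∖ {54}, so x IS a limit point.
  x = 55: opens ∋ x are {51, 52, 53, 55}, {51, 52, 53, 54, 55}; each meets A ∖ {55}, so x IS a limit point.
Collecting: A' = {51, 53, 54, 55}.


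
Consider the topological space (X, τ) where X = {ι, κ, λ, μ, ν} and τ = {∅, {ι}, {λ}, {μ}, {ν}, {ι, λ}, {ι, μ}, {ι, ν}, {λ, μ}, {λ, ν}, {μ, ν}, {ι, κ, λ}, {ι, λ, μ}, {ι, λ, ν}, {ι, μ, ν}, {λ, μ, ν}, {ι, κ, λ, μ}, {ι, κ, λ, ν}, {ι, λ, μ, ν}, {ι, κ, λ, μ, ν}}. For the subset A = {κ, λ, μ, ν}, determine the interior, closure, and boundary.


int(A) = {λ, μ, ν}, cl(A) = {κ, λ, μ, ν}, ∂A = {κ}.

Closed sets in (X, τ) are complements of opens:
  closed(X, τ) = {∅, {κ}, {μ}, {ν}, {ι, κ}, {κ, λ}, {κ, μ}, {κ, ν}, {μ, ν}, {ι, κ, λ}, {ι, κ, μ}, {ι, κ, ν}, {κ, λ, μ}, {κ, λ, ν}, {κ, μ, ν}, {ι, κ, λ, μ}, {ι, κ, λ, ν}, {ι, κ, μ, ν}, {κ, λ, μ, ν}, {ι, κ, λ, μ, ν}}.
int(A) = ⋃ {U ∈ τ : U ⊆ A}. Opens contained in A: ∅, {λ}, {μ}, {ν}, {λ, μ}, {λ, ν}, {μ, ν}, {λ, μ, ν}.
Taking the union of these: int(A) = {λ, μ, ν}.
cl(A) = ⋂ {C closed : A ⊆ C}. Closed sets containing A: {κ, λ, μ, ν}, {ι, κ, λ, μ, ν}.
Intersecting these: cl(A) = {κ, λ, μ, ν}.
∂A = cl(A) ∖ int(A) = {κ, λ, μ, ν} ∖ {λ, μ, ν} = {κ}.


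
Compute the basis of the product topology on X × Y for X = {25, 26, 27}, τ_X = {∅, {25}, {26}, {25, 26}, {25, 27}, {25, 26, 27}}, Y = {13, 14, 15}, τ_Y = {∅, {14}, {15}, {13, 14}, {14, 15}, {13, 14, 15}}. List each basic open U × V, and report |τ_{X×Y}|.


Basis B = {∅ × ∅, {25} × {14}, {25} × {15}, {26} × {14}, {26} × {15}, {25} × {13, 14}, {25} × {14, 15}, {25, 26} × {14}, {25, 27} × {14}, {25, 26} × {15}, {25, 27} × {15}, {26} × {13, 14}, {26} × {14, 15}, {25} × {13, 14, 15}, {25, 26, 27} × {14}, {25, 26, 27} × {15}, {26} × {13, 14, 15}, {25, 26} × {13, 14}, {25, 27} × {13, 14}, {25, 26} × {14, 15}, {25, 27} × {14, 15}, {25, 26} × {13, 14, 15}, {25, 27} × {13, 14, 15}, {25, 26, 27} × {13, 14}, {25, 26, 27} × {14, 15}, {25, 26, 27} × {13, 14, 15}}; |τ_{X×Y}| = 108.

Enumerate products U × V with U ∈ τ_X, V ∈ τ_Y (deduplicated):
  ∅ × ∅ = {} (∅)
  {25} × {14} = {(25,14)}
  {25} × {15} = {(25,15)}
  {26} × {14} = {(26,14)}
  {26} × {15} = {(26,15)}
  {25} × {13, 14} = {(25,13), (25,14)}
  {25} × {14, 15} = {(25,14), (25,15)}
  {25, 26} × {14} = {(25,14), (26,14)}
  {25, 27} × {14} = {(25,14), (27,14)}
  {25, 26} × {15} = {(25,15), (26,15)}
  {25, 27} × {15} = {(25,15), (27,15)}
  {26} × {13, 14} = {(26,13), (26,14)}
  {26} × {14, 15} = {(26,14), (26,15)}
  {25} × {13, 14, 15} = {(25,13), (25,14), (25,15)}
  {25, 26, 27} × {14} = {(25,14), (26,14), (27,14)}
  {25, 26, 27} × {15} = {(25,15), (26,15), (27,15)}
  {26} × {13, 14, 15} = {(26,13), (26,14), (26,15)}
  {25, 26} × {13, 14} = {(25,13), (25,14), (26,13), (26,14)}
  {25, 27} × {13, 14} = {(25,13), (25,14), (27,13), (27,14)}
  {25, 26} × {14, 15} = {(25,14), (25,15), (26,14), (26,15)}
  {25, 27} × {14, 15} = {(25,14), (25,15), (27,14), (27,15)}
  {25, 26} × {13, 14, 15} = {(25,13), (25,14), (25,15), (26,13), (26,14), (26,15)}
  {25, 27} × {13, 14, 15} = {(25,13), (25,14), (25,15), (27,13), (27,14), (27,15)}
  {25, 26, 27} × {13, 14} = {(25,13), (25,14), (26,13), (26,14), (27,13), (27,14)}
  {25, 26, 27} × {14, 15} = {(25,14), (25,15), (26,14), (26,15), (27,14), (27,15)}
  {25, 26, 27} × {13, 14, 15} = {(25,13), (25,14), (25,15), (26,13), (26,14), (26,15), (27,13), (27,14), (27,15)}
These 26 distinct sets form the basis B.
Close under arbitrary unions to get τ_{X×Y}; counting gives |τ_{X×Y}| = 108.


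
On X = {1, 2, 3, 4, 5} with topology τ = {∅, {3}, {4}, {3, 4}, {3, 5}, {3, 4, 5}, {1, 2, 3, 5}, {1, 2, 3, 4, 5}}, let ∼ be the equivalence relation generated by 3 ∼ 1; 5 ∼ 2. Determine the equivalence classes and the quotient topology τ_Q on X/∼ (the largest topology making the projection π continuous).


X/∼ = {[1=3], [2=5], [4]}; |τ_Q| = 4.

Equivalence classes: [1=3], [2=5], [4].
Quotient map π: X → X/∼ sends 1 ↦ [1=3], 2 ↦ [2=5], 3 ↦ [1=3], 4 ↦ [4], 5 ↦ [2=5].
For each subset V ⊆ X/∼, compute π^{-1}(V) ⊆ X and check whether π^{-1}(V) ∈ τ. V is open in τ_Q iff π^{-1}(V) ∈ τ.
  V = {}: π^{-1}(V) = ∅ ∈ τ ✓.
  V = {[1=3]}: π^{-1}(V) = {1, 3} ∉ τ ✗.
  V = {[2=5]}: π^{-1}(V) = {2, 5} ∉ τ ✗.
  V = {[1=3], [2=5]}: π^{-1}(V) = {1, 2, 3, 5} ∈ τ ✓.
  V = {[4]}: π^{-1}(V) = {4} ∈ τ ✓.
  V = {[1=3], [4]}: π^{-1}(V) = {1, 3, 4} ∉ τ ✗.
  V = {[2=5], [4]}: π^{-1}(V) = {2, 4, 5} ∉ τ ✗.
  V = {[1=3], [2=5], [4]}: π^{-1}(V) = {1, 2, 3, 4, 5} ∈ τ ✓.
Open sets in the quotient: τ_Q = {{}, {[1=3], [2=5]}, {[4]}, {[1=3], [2=5], [4]}} (4 elements).


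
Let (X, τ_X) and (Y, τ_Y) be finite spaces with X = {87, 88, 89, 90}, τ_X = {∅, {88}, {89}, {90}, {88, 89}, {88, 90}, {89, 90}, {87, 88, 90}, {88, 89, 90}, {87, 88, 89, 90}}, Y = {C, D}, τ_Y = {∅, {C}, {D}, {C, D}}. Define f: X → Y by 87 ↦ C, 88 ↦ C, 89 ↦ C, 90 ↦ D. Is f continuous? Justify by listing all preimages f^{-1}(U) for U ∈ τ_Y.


f is NOT continuous.

Compute f^{-1}(U) for each U ∈ τ_Y:
  U = ∅: f^{-1}(U) = ∅ ∈ τ_X ✓.
  U = {C}: f^{-1}(U) = {87, 88, 89} ∉ τ_X ✗.
  U = {D}: f^{-1}(U) = {90} ∈ τ_X ✓.
  U = {C, D}: f^{-1}(U) = {87, 88, 89, 90} ∈ τ_X ✓.
Found U = {C} with f^{-1}(U) = {87, 88, 89} not in τ_X. Therefore f is NOT continuous.


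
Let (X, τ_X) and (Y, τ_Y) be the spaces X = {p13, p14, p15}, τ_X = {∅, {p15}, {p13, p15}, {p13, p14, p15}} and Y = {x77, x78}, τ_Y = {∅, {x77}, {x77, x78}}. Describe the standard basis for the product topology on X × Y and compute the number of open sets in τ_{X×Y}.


Basis B = {∅ × ∅, {p15} × {x77}, {p13, p15} × {x77}, {p15} × {x77, x78}, {p13, p14, p15} × {x77}, {p13, p15} × {x77, x78}, {p13, p14, p15} × {x77, x78}}; |τ_{X×Y}| = 10.

Enumerate products U × V with U ∈ τ_X, V ∈ τ_Y (deduplicated):
  ∅ × ∅ = {} (∅)
  {p15} × {x77} = {(p15,x77)}
  {p13, p15} × {x77} = {(p13,x77), (p15,x77)}
  {p15} × {x77, x78} = {(p15,x77), (p15,x78)}
  {p13, p14, p15} × {x77} = {(p13,x77), (p14,x77), (p15,x77)}
  {p13, p15} × {x77, x78} = {(p13,x77), (p13,x78), (p15,x77), (p15,x78)}
  {p13, p14, p15} × {x77, x78} = {(p13,x77), (p13,x78), (p14,x77), (p14,x78), (p15,x77), (p15,x78)}
These 7 distinct sets form the basis B.
Close under arbitrary unions to get τ_{X×Y}; counting gives |τ_{X×Y}| = 10.


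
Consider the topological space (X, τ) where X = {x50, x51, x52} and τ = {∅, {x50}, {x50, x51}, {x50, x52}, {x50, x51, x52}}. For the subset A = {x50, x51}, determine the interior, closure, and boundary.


int(A) = {x50, x51}, cl(A) = {x50, x51, x52}, ∂A = {x52}.

Closed sets in (X, τ) are complements of opens:
  closed(X, τ) = {∅, {x51}, {x52}, {x51, x52}, {x50, x51, x52}}.
int(A) = ⋃ {U ∈ τ : U ⊆ A}. Opens contained in A: ∅, {x50}, {x50, x51}.
Taking the union of these: int(A) = {x50, x51}.
cl(A) = ⋂ {C closed : A ⊆ C}. Closed sets containing A: {x50, x51, x52}.
Intersecting these: cl(A) = {x50, x51, x52}.
∂A = cl(A) ∖ int(A) = {x50, x51, x52} ∖ {x50, x51} = {x52}.


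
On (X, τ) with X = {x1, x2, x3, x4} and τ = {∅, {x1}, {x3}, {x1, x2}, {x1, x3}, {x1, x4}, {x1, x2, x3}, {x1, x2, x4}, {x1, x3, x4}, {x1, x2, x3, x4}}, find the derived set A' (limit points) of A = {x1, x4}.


A' = {x2, x4}

For each x ∈ X, list the open sets U ∈ τ with x ∈ U, then check whether U ∩ (A ∖ {x}) ≠ ∅ for every such U.
  x = x1: open {x1} ∋ x has {x1} ∩ (A ∖ {x1}) = ∅, so x is NOT a limit point.
  x = x2: opens ∋ x are {x1, x2}, {x1, x2, x3}, {x1, x2, x4}, {x1, x2, x3, x4}; each meets A ∖ {x2}, so x IS a limit point.
  x = x3: open {x3} ∋ x has {x3} ∩ (A ∖ {x3}) = ∅, so x is NOT a limit point.
  x = x4: opens ∋ x are {x1, x4}, {x1, x2, x4}, {x1, x3, x4}, {x1, x2, x3, x4}; each meets A ∖ {x4}, so x IS a limit point.
Collecting: A' = {x2, x4}.


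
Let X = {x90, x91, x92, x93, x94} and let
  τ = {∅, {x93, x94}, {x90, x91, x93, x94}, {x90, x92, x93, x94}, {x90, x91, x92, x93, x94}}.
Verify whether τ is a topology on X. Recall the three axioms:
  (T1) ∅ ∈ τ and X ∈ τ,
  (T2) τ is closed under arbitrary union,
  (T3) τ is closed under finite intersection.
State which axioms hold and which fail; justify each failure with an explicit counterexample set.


τ is NOT a topology on X.

Axiom (T1): ∅ ∈ τ? Yes; X ∈ τ? Yes.
Axiom (T2/T3): check pairwise unions and intersections of members of τ.
Counterexample for (T3): {x90, x91, x93, x94} ∩ {x90, x92, x93, x94} = {x90, x93, x94} ∉ τ. Therefore τ is NOT a topology.


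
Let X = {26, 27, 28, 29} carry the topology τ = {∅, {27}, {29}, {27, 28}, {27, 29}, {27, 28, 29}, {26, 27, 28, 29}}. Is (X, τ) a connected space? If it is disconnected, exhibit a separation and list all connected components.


(X, τ) is connected.

Find clopen sets (U ∈ τ with X ∖ U ∈ τ):
  U = ∅, X ∖ U = {26, 27, 28, 29} — both open, so U is clopen.
  U = {26, 27, 28, 29}, X ∖ U = ∅ — both open, so U is clopen.
Only trivial clopens (∅ and X) exist, so (X, τ) is connected.
Compute connected components by grouping points that agree on all clopens:
  component: {26, 27, 28, 29}


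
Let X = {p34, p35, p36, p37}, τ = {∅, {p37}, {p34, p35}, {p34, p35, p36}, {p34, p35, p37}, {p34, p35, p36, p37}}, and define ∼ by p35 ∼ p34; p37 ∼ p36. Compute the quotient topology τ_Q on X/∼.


X/∼ = {[p34=p35], [p36=p37]}; |τ_Q| = 3.

Equivalence classes: [p34=p35], [p36=p37].
Quotient map π: X → X/∼ sends p34 ↦ [p34=p35], p35 ↦ [p34=p35], p36 ↦ [p36=p37], p37 ↦ [p36=p37].
For each subset V ⊆ X/∼, compute π^{-1}(V) ⊆ X and check whether π^{-1}(V) ∈ τ. V is open in τ_Q iff π^{-1}(V) ∈ τ.
  V = {}: π^{-1}(V) = ∅ ∈ τ ✓.
  V = {[p34=p35]}: π^{-1}(V) = {p34, p35} ∈ τ ✓.
  V = {[p36=p37]}: π^{-1}(V) = {p36, p37} ∉ τ ✗.
  V = {[p34=p35], [p36=p37]}: π^{-1}(V) = {p34, p35, p36, p37} ∈ τ ✓.
Open sets in the quotient: τ_Q = {{}, {[p34=p35]}, {[p34=p35], [p36=p37]}} (3 elements).


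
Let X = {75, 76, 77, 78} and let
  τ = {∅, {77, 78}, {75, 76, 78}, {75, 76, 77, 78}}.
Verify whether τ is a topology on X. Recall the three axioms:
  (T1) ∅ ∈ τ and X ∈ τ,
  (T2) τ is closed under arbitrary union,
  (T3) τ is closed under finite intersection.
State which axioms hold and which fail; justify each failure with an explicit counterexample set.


τ is NOT a topology on X.

Axiom (T1): ∅ ∈ τ? Yes; X ∈ τ? Yes.
Axiom (T2/T3): check pairwise unions and intersections of members of τ.
Counterexample for (T3): {77, 78} ∩ {75, 76, 78} = {78} ∉ τ. Therefore τ is NOT a topology.


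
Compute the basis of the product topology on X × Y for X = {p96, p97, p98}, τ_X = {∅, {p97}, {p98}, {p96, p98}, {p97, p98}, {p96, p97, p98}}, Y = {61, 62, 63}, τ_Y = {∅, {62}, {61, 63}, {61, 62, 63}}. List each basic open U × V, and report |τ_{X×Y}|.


Basis B = {∅ × ∅, {p97} × {62}, {p98} × {62}, {p96, p98} × {62}, {p97} × {61, 63}, {p97, p98} × {62}, {p98} × {61, 63}, {p96, p97, p98} × {62}, {p97} × {61, 62, 63}, {p98} × {61, 62, 63}, {p96, p98} × {61, 63}, {p97, p98} × {61, 63}, {p96, p98} × {61, 62, 63}, {p96, p97, p98} × {61, 63}, {p97, p98} × {61, 62, 63}, {p96, p97, p98} × {61, 62, 63}}; |τ_{X×Y}| = 36.

Enumerate products U × V with U ∈ τ_X, V ∈ τ_Y (deduplicated):
  ∅ × ∅ = {} (∅)
  {p97} × {62} = {(p97,62)}
  {p98} × {62} = {(p98,62)}
  {p96, p98} × {62} = {(p96,62), (p98,62)}
  {p97} × {61, 63} = {(p97,61), (p97,63)}
  {p97, p98} × {62} = {(p97,62), (p98,62)}
  {p98} × {61, 63} = {(p98,61), (p98,63)}
  {p96, p97, p98} × {62} = {(p96,62), (p97,62), (p98,62)}
  {p97} × {61, 62, 63} = {(p97,61), (p97,62), (p97,63)}
  {p98} × {61, 62, 63} = {(p98,61), (p98,62), (p98,63)}
  {p96, p98} × {61, 63} = {(p96,61), (p96,63), (p98,61), (p98,63)}
  {p97, p98} × {61, 63} = {(p97,61), (p97,63), (p98,61), (p98,63)}
  {p96, p98} × {61, 62, 63} = {(p96,61), (p96,62), (p96,63), (p98,61), (p98,62), (p98,63)}
  {p96, p97, p98} × {61, 63} = {(p96,61), (p96,63), (p97,61), (p97,63), (p98,61), (p98,63)}
  {p97, p98} × {61, 62, 63} = {(p97,61), (p97,62), (p97,63), (p98,61), (p98,62), (p98,63)}
  {p96, p97, p98} × {61, 62, 63} = {(p96,61), (p96,62), (p96,63), (p97,61), (p97,62), (p97,63), (p98,61), (p98,62), (p98,63)}
These 16 distinct sets form the basis B.
Close under arbitrary unions to get τ_{X×Y}; counting gives |τ_{X×Y}| = 36.


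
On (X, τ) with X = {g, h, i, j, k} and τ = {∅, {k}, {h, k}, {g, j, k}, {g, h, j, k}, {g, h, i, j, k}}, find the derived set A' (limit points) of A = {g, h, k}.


A' = {g, h, i, j}

For each x ∈ X, list the open sets U ∈ τ with x ∈ U, then check whether U ∩ (A ∖ {x}) ≠ ∅ for every such U.
  x = g: opens ∋ x are {g, j, k}, {g, h, j, k}, {g, h, i, j, k}; each meets A ∖ {g}, so x IS a limit point.
  x = h: opens ∋ x are {h, k}, {g, h, j, k}, {g, h, i, j, k}; each meets A ∖ {h}, so x IS a limit point.
  x = i: opens ∋ x are {g, h, i, j, k}; each meets A ∖ {i}, so x IS a limit point.
  x = j: opens ∋ x are {g, j, k}, {g, h, j, k}, {g, h, i, j, k}; each meets A ∖ {j}, so x IS a limit point.
  x = k: open {k} ∋ x has {k} ∩ (A ∖ {k}) = ∅, so x is NOT a limit point.
Collecting: A' = {g, h, i, j}.


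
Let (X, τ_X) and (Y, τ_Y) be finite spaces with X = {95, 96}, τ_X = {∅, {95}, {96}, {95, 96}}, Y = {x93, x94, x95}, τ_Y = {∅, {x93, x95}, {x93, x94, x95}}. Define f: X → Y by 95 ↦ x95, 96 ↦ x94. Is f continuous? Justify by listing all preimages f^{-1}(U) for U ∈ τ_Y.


f IS continuous.

Compute f^{-1}(U) for each U ∈ τ_Y:
  U = ∅: f^{-1}(U) = ∅ ∈ τ_X ✓.
  U = {x93, x95}: f^{-1}(U) = {95} ∈ τ_X ✓.
  U = {x93, x94, x95}: f^{-1}(U) = {95, 96} ∈ τ_X ✓.
Every preimage lies in τ_X, so f IS continuous.


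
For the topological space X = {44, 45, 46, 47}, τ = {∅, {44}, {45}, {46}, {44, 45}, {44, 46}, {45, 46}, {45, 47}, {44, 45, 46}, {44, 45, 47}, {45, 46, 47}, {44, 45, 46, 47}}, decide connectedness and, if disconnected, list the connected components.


(X, τ) is disconnected; components = [{44}, {46}, {45, 47}].

Find clopen sets (U ∈ τ with X ∖ U ∈ τ):
  U = ∅, X ∖ U = {44, 45, 46, 47} — both open, so U is clopen.
  U = {44}, X ∖ U = {45, 46, 47} — both open, so U is clopen.
  U = {46}, X ∖ U = {44, 45, 47} — both open, so U is clopen.
  U = {44, 46}, X ∖ U = {45, 47} — both open, so U is clopen.
  U = {45, 47}, X ∖ U = {44, 46} — both open, so U is clopen.
  U = {44, 45, 47}, X ∖ U = {46} — both open, so U is clopen.
  U = {45, 46, 47}, X ∖ U = {44} — both open, so U is clopen.
  U = {44, 45, 46, 47}, X ∖ U = ∅ — both open, so U is clopen.
Nontrivial clopen(s) exist: e.g. {45, 47}. So (X, τ) is disconnected.
Compute connected components by grouping points that agree on all clopens:
  component: {44}
  component: {46}
  component: {45, 47}


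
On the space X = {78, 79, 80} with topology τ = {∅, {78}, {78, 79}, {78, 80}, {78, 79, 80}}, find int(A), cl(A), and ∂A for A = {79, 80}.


int(A) = ∅, cl(A) = {79, 80}, ∂A = {79, 80}.

Closed sets in (X, τ) are complements of opens:
  closed(X, τ) = {∅, {79}, {80}, {79, 80}, {78, 79, 80}}.
int(A) = ⋃ {U ∈ τ : U ⊆ A}. Opens contained in A: ∅.
Taking the union of these: int(A) = ∅.
cl(A) = ⋂ {C closed : A ⊆ C}. Closed sets containing A: {79, 80}, {78, 79, 80}.
Intersecting these: cl(A) = {79, 80}.
∂A = cl(A) ∖ int(A) = {79, 80} ∖ ∅ = {79, 80}.


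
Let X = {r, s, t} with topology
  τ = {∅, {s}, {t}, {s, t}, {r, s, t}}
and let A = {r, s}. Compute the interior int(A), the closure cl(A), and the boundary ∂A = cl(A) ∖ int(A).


int(A) = {s}, cl(A) = {r, s}, ∂A = {r}.

Closed sets in (X, τ) are complements of opens:
  closed(X, τ) = {∅, {r}, {r, s}, {r, t}, {r, s, t}}.
int(A) = ⋃ {U ∈ τ : U ⊆ A}. Opens contained in A: ∅, {s}.
Taking the union of these: int(A) = {s}.
cl(A) = ⋂ {C closed : A ⊆ C}. Closed sets containing A: {r, s}, {r, s, t}.
Intersecting these: cl(A) = {r, s}.
∂A = cl(A) ∖ int(A) = {r, s} ∖ {s} = {r}.


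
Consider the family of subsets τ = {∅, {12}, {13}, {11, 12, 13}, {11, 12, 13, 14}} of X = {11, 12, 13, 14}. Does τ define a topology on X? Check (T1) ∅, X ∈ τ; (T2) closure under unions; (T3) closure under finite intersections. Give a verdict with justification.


τ is NOT a topology on X.

Axiom (T1): ∅ ∈ τ? Yes; X ∈ τ? Yes.
Axiom (T2/T3): check pairwise unions and intersections of members of τ.
Counterexample for (T2): {12} ∪ {13} = {12, 13} ∉ τ. Therefore τ is NOT a topology.


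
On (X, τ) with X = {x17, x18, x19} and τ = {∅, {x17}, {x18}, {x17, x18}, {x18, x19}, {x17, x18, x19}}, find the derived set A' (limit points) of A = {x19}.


A' = ∅

For each x ∈ X, list the open sets U ∈ τ with x ∈ U, then check whether U ∩ (A ∖ {x}) ≠ ∅ for every such U.
  x = x17: open {x17} ∋ x has {x17} ∩ (A ∖ {x17}) = ∅, so x is NOT a limit point.
  x = x18: open {x18} ∋ x has {x18} ∩ (A ∖ {x18}) = ∅, so x is NOT a limit point.
  x = x19: open {x18, x19} ∋ x has {x18, x19} ∩ (A ∖ {x19}) = ∅, so x is NOT a limit point.
Collecting: A' = ∅.


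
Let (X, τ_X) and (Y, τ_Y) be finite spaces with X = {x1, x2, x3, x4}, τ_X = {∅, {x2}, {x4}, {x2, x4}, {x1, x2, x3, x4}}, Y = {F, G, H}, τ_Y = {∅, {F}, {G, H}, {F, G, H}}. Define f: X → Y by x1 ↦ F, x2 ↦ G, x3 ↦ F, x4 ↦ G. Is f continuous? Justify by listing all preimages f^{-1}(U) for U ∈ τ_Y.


f is NOT continuous.

Compute f^{-1}(U) for each U ∈ τ_Y:
  U = ∅: f^{-1}(U) = ∅ ∈ τ_X ✓.
  U = {F}: f^{-1}(U) = {x1, x3} ∉ τ_X ✗.
  U = {G, H}: f^{-1}(U) = {x2, x4} ∈ τ_X ✓.
  U = {F, G, H}: f^{-1}(U) = {x1, x2, x3, x4} ∈ τ_X ✓.
Found U = {F} with f^{-1}(U) = {x1, x3} not in τ_X. Therefore f is NOT continuous.


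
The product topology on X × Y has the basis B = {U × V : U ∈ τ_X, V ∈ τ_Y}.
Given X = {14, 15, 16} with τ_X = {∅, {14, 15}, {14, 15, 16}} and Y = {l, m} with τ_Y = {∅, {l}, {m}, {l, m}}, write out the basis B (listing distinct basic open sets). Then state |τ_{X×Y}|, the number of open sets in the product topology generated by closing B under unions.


Basis B = {∅ × ∅, {14, 15} × {l}, {14, 15} × {m}, {14, 15, 16} × {l}, {14, 15, 16} × {m}, {14, 15} × {l, m}, {14, 15, 16} × {l, m}}; |τ_{X×Y}| = 9.

Enumerate products U × V with U ∈ τ_X, V ∈ τ_Y (deduplicated):
  ∅ × ∅ = {} (∅)
  {14, 15} × {l} = {(14,l), (15,l)}
  {14, 15} × {m} = {(14,m), (15,m)}
  {14, 15, 16} × {l} = {(14,l), (15,l), (16,l)}
  {14, 15, 16} × {m} = {(14,m), (15,m), (16,m)}
  {14, 15} × {l, m} = {(14,l), (14,m), (15,l), (15,m)}
  {14, 15, 16} × {l, m} = {(14,l), (14,m), (15,l), (15,m), (16,l), (16,m)}
These 7 distinct sets form the basis B.
Close under arbitrary unions to get τ_{X×Y}; counting gives |τ_{X×Y}| = 9.


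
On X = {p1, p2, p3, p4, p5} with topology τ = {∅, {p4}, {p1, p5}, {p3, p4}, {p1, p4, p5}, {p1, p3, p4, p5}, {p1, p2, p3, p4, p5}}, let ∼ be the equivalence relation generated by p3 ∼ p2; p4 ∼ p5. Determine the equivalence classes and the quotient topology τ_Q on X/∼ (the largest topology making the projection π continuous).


X/∼ = {[p1], [p2=p3], [p4=p5]}; |τ_Q| = 3.

Equivalence classes: [p1], [p2=p3], [p4=p5].
Quotient map π: X → X/∼ sends p1 ↦ [p1], p2 ↦ [p2=p3], p3 ↦ [p2=p3], p4 ↦ [p4=p5], p5 ↦ [p4=p5].
For each subset V ⊆ X/∼, compute π^{-1}(V) ⊆ X and check whether π^{-1}(V) ∈ τ. V is open in τ_Q iff π^{-1}(V) ∈ τ.
  V = {}: π^{-1}(V) = ∅ ∈ τ ✓.
  V = {[p1]}: π^{-1}(V) = {p1} ∉ τ ✗.
  V = {[p2=p3]}: π^{-1}(V) = {p2, p3} ∉ τ ✗.
  V = {[p1], [p2=p3]}: π^{-1}(V) = {p1, p2, p3} ∉ τ ✗.
  V = {[p4=p5]}: π^{-1}(V) = {p4, p5} ∉ τ ✗.
  V = {[p1], [p4=p5]}: π^{-1}(V) = {p1, p4, p5} ∈ τ ✓.
  V = {[p2=p3], [p4=p5]}: π^{-1}(V) = {p2, p3, p4, p5} ∉ τ ✗.
  V = {[p1], [p2=p3], [p4=p5]}: π^{-1}(V) = {p1, p2, p3, p4, p5} ∈ τ ✓.
Open sets in the quotient: τ_Q = {{}, {[p1], [p4=p5]}, {[p1], [p2=p3], [p4=p5]}} (3 elements).


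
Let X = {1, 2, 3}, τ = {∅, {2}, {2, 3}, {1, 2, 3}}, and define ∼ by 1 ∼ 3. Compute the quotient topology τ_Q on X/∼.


X/∼ = {[1=3], [2]}; |τ_Q| = 3.

Equivalence classes: [1=3], [2].
Quotient map π: X → X/∼ sends 1 ↦ [1=3], 2 ↦ [2], 3 ↦ [1=3].
For each subset V ⊆ X/∼, compute π^{-1}(V) ⊆ X and check whether π^{-1}(V) ∈ τ. V is open in τ_Q iff π^{-1}(V) ∈ τ.
  V = {}: π^{-1}(V) = ∅ ∈ τ ✓.
  V = {[1=3]}: π^{-1}(V) = {1, 3} ∉ τ ✗.
  V = {[2]}: π^{-1}(V) = {2} ∈ τ ✓.
  V = {[1=3], [2]}: π^{-1}(V) = {1, 2, 3} ∈ τ ✓.
Open sets in the quotient: τ_Q = {{}, {[2]}, {[1=3], [2]}} (3 elements).


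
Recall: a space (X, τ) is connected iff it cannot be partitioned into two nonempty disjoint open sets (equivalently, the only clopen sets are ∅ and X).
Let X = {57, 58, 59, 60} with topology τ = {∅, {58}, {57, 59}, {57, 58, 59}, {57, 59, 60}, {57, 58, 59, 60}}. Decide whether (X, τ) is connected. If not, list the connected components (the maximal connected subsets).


(X, τ) is disconnected; components = [{58}, {57, 59, 60}].

Find clopen sets (U ∈ τ with X ∖ U ∈ τ):
  U = ∅, X ∖ U = {57, 58, 59, 60} — both open, so U is clopen.
  U = {58}, X ∖ U = {57, 59, 60} — both open, so U is clopen.
  U = {57, 59, 60}, X ∖ U = {58} — both open, so U is clopen.
  U = {57, 58, 59, 60}, X ∖ U = ∅ — both open, so U is clopen.
Nontrivial clopen(s) exist: e.g. {57, 59, 60}. So (X, τ) is disconnected.
Compute connected components by grouping points that agree on all clopens:
  component: {58}
  component: {57, 59, 60}


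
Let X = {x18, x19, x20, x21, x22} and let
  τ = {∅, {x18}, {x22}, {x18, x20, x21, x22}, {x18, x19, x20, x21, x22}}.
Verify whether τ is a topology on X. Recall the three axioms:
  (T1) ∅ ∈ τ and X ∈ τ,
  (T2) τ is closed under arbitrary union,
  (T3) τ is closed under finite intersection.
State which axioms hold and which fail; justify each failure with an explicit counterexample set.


τ is NOT a topology on X.

Axiom (T1): ∅ ∈ τ? Yes; X ∈ τ? Yes.
Axiom (T2/T3): check pairwise unions and intersections of members of τ.
Counterexample for (T2): {x18} ∪ {x22} = {x18, x22} ∉ τ. Therefore τ is NOT a topology.


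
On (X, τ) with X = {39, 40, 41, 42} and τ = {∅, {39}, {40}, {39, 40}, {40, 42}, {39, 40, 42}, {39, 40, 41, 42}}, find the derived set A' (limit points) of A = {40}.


A' = {41, 42}

For each x ∈ X, list the open sets U ∈ τ with x ∈ U, then check whether U ∩ (A ∖ {x}) ≠ ∅ for every such U.
  x = 39: open {39} ∋ x has {39} ∩ (A ∖ {39}) = ∅, so x is NOT a limit point.
  x = 40: open {40} ∋ x has {40} ∩ (A ∖ {40}) = ∅, so x is NOT a limit point.
  x = 41: opens ∋ x are {39, 40, 41, 42}; each meets A ∖ {41}, so x IS a limit point.
  x = 42: opens ∋ x are {40, 42}, {39, 40, 42}, {39, 40, 41, 42}; each meets A ∖ {42}, so x IS a limit point.
Collecting: A' = {41, 42}.


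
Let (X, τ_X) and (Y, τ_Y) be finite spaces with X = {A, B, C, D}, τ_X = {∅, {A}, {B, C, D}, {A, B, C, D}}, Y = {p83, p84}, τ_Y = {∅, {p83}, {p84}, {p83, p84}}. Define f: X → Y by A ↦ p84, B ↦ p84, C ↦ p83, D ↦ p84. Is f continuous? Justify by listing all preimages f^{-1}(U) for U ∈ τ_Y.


f is NOT continuous.

Compute f^{-1}(U) for each U ∈ τ_Y:
  U = ∅: f^{-1}(U) = ∅ ∈ τ_X ✓.
  U = {p83}: f^{-1}(U) = {C} ∉ τ_X ✗.
  U = {p84}: f^{-1}(U) = {A, B, D} ∉ τ_X ✗.
  U = {p83, p84}: f^{-1}(U) = {A, B, C, D} ∈ τ_X ✓.
Found U = {p83} with f^{-1}(U) = {C} not in τ_X. Therefore f is NOT continuous.


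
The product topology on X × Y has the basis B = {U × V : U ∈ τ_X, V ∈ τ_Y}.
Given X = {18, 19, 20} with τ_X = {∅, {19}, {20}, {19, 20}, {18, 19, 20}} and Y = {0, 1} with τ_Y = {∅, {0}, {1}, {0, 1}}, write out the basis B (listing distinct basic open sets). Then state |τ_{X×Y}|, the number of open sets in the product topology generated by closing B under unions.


Basis B = {∅ × ∅, {19} × {0}, {19} × {1}, {20} × {0}, {20} × {1}, {19} × {0, 1}, {19, 20} × {0}, {19, 20} × {1}, {20} × {0, 1}, {18, 19, 20} × {0}, {18, 19, 20} × {1}, {19, 20} × {0, 1}, {18, 19, 20} × {0, 1}}; |τ_{X×Y}| = 25.

Enumerate products U × V with U ∈ τ_X, V ∈ τ_Y (deduplicated):
  ∅ × ∅ = {} (∅)
  {19} × {0} = {(19,0)}
  {19} × {1} = {(19,1)}
  {20} × {0} = {(20,0)}
  {20} × {1} = {(20,1)}
  {19} × {0, 1} = {(19,0), (19,1)}
  {19, 20} × {0} = {(19,0), (20,0)}
  {19, 20} × {1} = {(19,1), (20,1)}
  {20} × {0, 1} = {(20,0), (20,1)}
  {18, 19, 20} × {0} = {(18,0), (19,0), (20,0)}
  {18, 19, 20} × {1} = {(18,1), (19,1), (20,1)}
  {19, 20} × {0, 1} = {(19,0), (19,1), (20,0), (20,1)}
  {18, 19, 20} × {0, 1} = {(18,0), (18,1), (19,0), (19,1), (20,0), (20,1)}
These 13 distinct sets form the basis B.
Close under arbitrary unions to get τ_{X×Y}; counting gives |τ_{X×Y}| = 25.


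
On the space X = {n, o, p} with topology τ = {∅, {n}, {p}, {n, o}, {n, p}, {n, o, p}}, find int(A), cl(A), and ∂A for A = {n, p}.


int(A) = {n, p}, cl(A) = {n, o, p}, ∂A = {o}.

Closed sets in (X, τ) are complements of opens:
  closed(X, τ) = {∅, {o}, {p}, {n, o}, {o, p}, {n, o, p}}.
int(A) = ⋃ {U ∈ τ : U ⊆ A}. Opens contained in A: ∅, {n}, {p}, {n, p}.
Taking the union of these: int(A) = {n, p}.
cl(A) = ⋂ {C closed : A ⊆ C}. Closed sets containing A: {n, o, p}.
Intersecting these: cl(A) = {n, o, p}.
∂A = cl(A) ∖ int(A) = {n, o, p} ∖ {n, p} = {o}.


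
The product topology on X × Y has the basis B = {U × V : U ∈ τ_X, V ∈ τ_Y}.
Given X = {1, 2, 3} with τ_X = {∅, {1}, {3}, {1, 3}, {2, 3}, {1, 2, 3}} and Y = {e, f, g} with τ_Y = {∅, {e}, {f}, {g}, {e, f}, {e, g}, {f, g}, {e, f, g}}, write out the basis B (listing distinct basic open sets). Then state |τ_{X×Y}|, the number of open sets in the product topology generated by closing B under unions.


Basis B = {∅ × ∅, {1} × {e}, {1} × {f}, {1} × {g}, {3} × {e}, {3} × {f}, {3} × {g}, {1} × {e, f}, {1} × {e, g}, {1, 3} × {e}, {1} × {f, g}, {1, 3} × {f}, {1, 3} × {g}, {2, 3} × {e}, {2, 3} × {f}, {2, 3} × {g}, {3} × {e, f}, {3} × {e, g}, {3} × {f, g}, {1} × {e, f, g}, {1, 2, 3} × {e}, {1, 2, 3} × {f}, {1, 2, 3} × {g}, {3} × {e, f, g}, {1, 3} × {e, f}, {1, 3} × {e, g}, {1, 3} × {f, g}, {2, 3} × {e, f}, {2, 3} × {e, g}, {2, 3} × {f, g}, {1, 3} × {e, f, g}, {1, 2, 3} × {e, f}, {1, 2, 3} × {e, g}, {1, 2, 3} × {f, g}, {2, 3} × {e, f, g}, {1, 2, 3} × {e, f, g}}; |τ_{X×Y}| = 216.

Enumerate products U × V with U ∈ τ_X, V ∈ τ_Y (deduplicated):
  ∅ × ∅ = {} (∅)
  {1} × {e} = {(1,e)}
  {1} × {f} = {(1,f)}
  {1} × {g} = {(1,g)}
  {3} × {e} = {(3,e)}
  {3} × {f} = {(3,f)}
  {3} × {g} = {(3,g)}
  {1} × {e, f} = {(1,e), (1,f)}
  {1} × {e, g} = {(1,e), (1,g)}
  {1, 3} × {e} = {(1,e), (3,e)}
  {1} × {f, g} = {(1,f), (1,g)}
  {1, 3} × {f} = {(1,f), (3,f)}
  {1, 3} × {g} = {(1,g), (3,g)}
  {2, 3} × {e} = {(2,e), (3,e)}
  {2, 3} × {f} = {(2,f), (3,f)}
  {2, 3} × {g} = {(2,g), (3,g)}
  {3} × {e, f} = {(3,e), (3,f)}
  {3} × {e, g} = {(3,e), (3,g)}
  {3} × {f, g} = {(3,f), (3,g)}
  {1} × {e, f, g} = {(1,e), (1,f), (1,g)}
  {1, 2, 3} × {e} = {(1,e), (2,e), (3,e)}
  {1, 2, 3} × {f} = {(1,f), (2,f), (3,f)}
  {1, 2, 3} × {g} = {(1,g), (2,g), (3,g)}
  {3} × {e, f, g} = {(3,e), (3,f), (3,g)}
  {1, 3} × {e, f} = {(1,e), (1,f), (3,e), (3,f)}
  {1, 3} × {e, g} = {(1,e), (1,g), (3,e), (3,g)}
  {1, 3} × {f, g} = {(1,f), (1,g), (3,f), (3,g)}
  {2, 3} × {e, f} = {(2,e), (2,f), (3,e), (3,f)}
  {2, 3} × {e, g} = {(2,e), (2,g), (3,e), (3,g)}
  {2, 3} × {f, g} = {(2,f), (2,g), (3,f), (3,g)}
  {1, 3} × {e, f, g} = {(1,e), (1,f), (1,g), (3,e), (3,f), (3,g)}
  {1, 2, 3} × {e, f} = {(1,e), (1,f), (2,e), (2,f), (3,e), (3,f)}
  {1, 2, 3} × {e, g} = {(1,e), (1,g), (2,e), (2,g), (3,e), (3,g)}
  {1, 2, 3} × {f, g} = {(1,f), (1,g), (2,f), (2,g), (3,f), (3,g)}
  {2, 3} × {e, f, g} = {(2,e), (2,f), (2,g), (3,e), (3,f), (3,g)}
  {1, 2, 3} × {e, f, g} = {(1,e), (1,f), (1,g), (2,e), (2,f), (2,g), (3,e), (3,f), (3,g)}
These 36 distinct sets form the basis B.
Close under arbitrary unions to get τ_{X×Y}; counting gives |τ_{X×Y}| = 216.
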